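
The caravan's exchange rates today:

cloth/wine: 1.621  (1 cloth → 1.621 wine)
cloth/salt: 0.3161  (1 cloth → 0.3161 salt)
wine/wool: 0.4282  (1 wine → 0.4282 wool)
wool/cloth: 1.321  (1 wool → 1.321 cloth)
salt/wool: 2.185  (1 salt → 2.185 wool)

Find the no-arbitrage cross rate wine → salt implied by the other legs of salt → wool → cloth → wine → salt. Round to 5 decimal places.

Known legs of the cycle: 2.185 × 1.321 × 1.621 = 4.678830085
For no arbitrage the full-cycle product must be 1, so the missing rate is 1 / 4.678830085 ≈ 0.2137286.

0.21373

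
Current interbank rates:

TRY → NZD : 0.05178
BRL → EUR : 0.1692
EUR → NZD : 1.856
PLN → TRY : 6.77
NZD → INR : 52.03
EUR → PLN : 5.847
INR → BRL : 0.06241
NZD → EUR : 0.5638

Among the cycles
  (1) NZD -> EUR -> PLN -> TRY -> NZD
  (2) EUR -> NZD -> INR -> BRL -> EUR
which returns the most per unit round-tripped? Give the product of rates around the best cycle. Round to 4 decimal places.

1.1556

(1) 0.5638 × 5.847 × 6.77 × 0.05178 = 1.15560
(2) 1.856 × 52.03 × 0.06241 × 0.1692 = 1.01973
Highest is cycle (1) at 1.1556 (>1, arbitrage).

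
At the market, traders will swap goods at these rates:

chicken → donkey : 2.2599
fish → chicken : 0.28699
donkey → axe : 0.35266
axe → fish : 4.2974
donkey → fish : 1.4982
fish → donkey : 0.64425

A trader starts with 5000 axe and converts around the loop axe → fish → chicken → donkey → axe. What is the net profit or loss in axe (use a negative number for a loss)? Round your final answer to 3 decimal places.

-85.402

5000 axe × 4.2974 = 21487 fish
21487 fish × 0.28699 = 6166.55413 chicken
6166.55413 chicken × 2.2599 = 13935.795678387 donkey
13935.795678387 donkey × 0.35266 = 4914.59770393995942 axe
Net change: 4914.59770393995942 − 5000 = -85.40229606004058 axe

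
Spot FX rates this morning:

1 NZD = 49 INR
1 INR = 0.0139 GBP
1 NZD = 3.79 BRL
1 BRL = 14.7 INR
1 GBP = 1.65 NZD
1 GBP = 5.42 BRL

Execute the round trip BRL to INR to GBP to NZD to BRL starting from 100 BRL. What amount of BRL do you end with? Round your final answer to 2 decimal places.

100 BRL × 14.7 = 1470 INR
1470 INR × 0.0139 = 20.433 GBP
20.433 GBP × 1.65 = 33.71445 NZD
33.71445 NZD × 3.79 = 127.7777655 BRL

127.78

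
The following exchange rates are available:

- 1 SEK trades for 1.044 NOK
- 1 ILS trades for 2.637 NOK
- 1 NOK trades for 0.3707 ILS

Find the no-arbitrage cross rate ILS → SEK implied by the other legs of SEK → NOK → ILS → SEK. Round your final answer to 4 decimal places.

Known legs of the cycle: 1.044 × 0.3707 = 0.3870108
For no arbitrage the full-cycle product must be 1, so the missing rate is 1 / 0.3870108 ≈ 2.583907.

2.5839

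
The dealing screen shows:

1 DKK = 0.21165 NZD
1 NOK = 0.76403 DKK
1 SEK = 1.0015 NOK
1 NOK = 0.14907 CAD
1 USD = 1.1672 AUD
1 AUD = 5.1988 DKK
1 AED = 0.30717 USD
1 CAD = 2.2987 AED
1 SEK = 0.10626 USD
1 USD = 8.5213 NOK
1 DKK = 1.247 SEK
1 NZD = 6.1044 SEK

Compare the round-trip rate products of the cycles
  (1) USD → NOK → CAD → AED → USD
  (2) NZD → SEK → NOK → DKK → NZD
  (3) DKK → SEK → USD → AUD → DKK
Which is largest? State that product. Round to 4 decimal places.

(1) 8.5213 × 0.14907 × 2.2987 × 0.30717 = 0.89693
(2) 6.1044 × 1.0015 × 0.76403 × 0.21165 = 0.98860
(3) 1.247 × 0.10626 × 1.1672 × 5.1988 = 0.80405
Highest is cycle (2) at 0.9886 (≤1, no arbitrage).

0.9886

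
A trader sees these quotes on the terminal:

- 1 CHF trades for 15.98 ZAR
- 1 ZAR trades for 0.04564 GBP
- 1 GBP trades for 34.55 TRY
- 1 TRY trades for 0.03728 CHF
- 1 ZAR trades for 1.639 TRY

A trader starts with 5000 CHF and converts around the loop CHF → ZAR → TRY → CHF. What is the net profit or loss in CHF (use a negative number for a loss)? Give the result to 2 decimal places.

-117.96

5000 CHF × 15.98 = 79900 ZAR
79900 ZAR × 1.639 = 130956.1 TRY
130956.1 TRY × 0.03728 = 4882.043408 CHF
Net change: 4882.043408 − 5000 = -117.956592 CHF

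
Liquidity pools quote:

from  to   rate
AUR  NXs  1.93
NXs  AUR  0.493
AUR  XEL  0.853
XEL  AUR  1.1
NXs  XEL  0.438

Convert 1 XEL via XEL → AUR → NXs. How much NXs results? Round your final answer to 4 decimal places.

1 XEL × 1.1 = 1.1 AUR
1.1 AUR × 1.93 = 2.123 NXs

2.1230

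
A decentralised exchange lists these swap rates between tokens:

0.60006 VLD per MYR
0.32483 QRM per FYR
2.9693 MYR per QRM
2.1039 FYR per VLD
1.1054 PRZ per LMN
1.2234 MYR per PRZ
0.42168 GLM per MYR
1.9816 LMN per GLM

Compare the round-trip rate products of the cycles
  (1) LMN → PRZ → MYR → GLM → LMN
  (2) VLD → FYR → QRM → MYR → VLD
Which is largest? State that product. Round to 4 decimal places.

1.2177

(1) 1.1054 × 1.2234 × 0.42168 × 1.9816 = 1.13002
(2) 2.1039 × 0.32483 × 2.9693 × 0.60006 = 1.21767
Highest is cycle (2) at 1.2177 (>1, arbitrage).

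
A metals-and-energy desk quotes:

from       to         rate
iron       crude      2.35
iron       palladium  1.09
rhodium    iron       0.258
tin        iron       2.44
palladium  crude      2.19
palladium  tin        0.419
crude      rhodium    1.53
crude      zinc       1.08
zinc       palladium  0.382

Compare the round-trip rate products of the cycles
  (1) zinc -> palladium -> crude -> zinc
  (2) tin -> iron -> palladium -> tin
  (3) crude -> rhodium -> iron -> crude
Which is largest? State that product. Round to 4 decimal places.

1.1144

(1) 0.382 × 2.19 × 1.08 = 0.90351
(2) 2.44 × 1.09 × 0.419 = 1.11437
(3) 1.53 × 0.258 × 2.35 = 0.92764
Highest is cycle (2) at 1.1144 (>1, arbitrage).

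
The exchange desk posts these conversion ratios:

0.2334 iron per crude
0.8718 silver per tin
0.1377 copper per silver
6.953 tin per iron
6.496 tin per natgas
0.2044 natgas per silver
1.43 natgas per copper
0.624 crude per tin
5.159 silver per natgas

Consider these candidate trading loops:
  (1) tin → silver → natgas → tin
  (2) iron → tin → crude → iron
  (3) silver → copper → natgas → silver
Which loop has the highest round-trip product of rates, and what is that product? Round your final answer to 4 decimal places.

1.1576

(1) 0.8718 × 0.2044 × 6.496 = 1.15756
(2) 6.953 × 0.624 × 0.2334 = 1.01265
(3) 0.1377 × 1.43 × 5.159 = 1.01586
Highest is cycle (1) at 1.1576 (>1, arbitrage).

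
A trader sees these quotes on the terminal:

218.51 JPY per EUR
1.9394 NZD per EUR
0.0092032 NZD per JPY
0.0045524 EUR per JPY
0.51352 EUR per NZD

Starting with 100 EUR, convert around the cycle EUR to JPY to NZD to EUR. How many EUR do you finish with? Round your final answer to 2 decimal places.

100 EUR × 218.51 = 21851 JPY
21851 JPY × 0.0092032 = 201.0991232 NZD
201.0991232 NZD × 0.51352 = 103.268421745664 EUR

103.27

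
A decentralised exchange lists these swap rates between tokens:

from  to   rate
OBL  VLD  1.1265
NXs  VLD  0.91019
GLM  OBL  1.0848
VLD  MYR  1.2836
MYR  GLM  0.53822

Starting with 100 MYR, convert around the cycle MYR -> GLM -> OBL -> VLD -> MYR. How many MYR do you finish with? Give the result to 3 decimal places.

84.425

100 MYR × 0.53822 = 53.822 GLM
53.822 GLM × 1.0848 = 58.3861056 OBL
58.3861056 OBL × 1.1265 = 65.7719479584 VLD
65.7719479584 VLD × 1.2836 = 84.42487239940224 MYR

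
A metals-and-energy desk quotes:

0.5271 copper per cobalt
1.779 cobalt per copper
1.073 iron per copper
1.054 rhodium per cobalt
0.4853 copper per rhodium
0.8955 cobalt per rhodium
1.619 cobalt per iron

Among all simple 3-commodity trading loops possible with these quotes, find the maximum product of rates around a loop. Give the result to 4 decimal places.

copper→iron→cobalt→copper: 1.073 × 1.619 × 0.5271 = 0.91567
copper→cobalt→rhodium→copper: 1.779 × 1.054 × 0.4853 = 0.90997
Maximum is copper→iron→cobalt→copper at 0.9157; no arbitrage — every cycle loses value.

0.9157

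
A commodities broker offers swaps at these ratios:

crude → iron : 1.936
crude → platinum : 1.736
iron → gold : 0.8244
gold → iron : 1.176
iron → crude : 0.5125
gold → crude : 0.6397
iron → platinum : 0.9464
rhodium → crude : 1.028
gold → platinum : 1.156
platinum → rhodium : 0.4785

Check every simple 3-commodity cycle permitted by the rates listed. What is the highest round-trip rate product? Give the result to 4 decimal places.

crude→iron→gold→crude: 1.936 × 0.8244 × 0.6397 = 1.02099
platinum→rhodium→crude→platinum: 0.4785 × 1.028 × 1.736 = 0.85393
Maximum is crude→iron→gold→crude at 1.0210; arbitrage exists.

1.0210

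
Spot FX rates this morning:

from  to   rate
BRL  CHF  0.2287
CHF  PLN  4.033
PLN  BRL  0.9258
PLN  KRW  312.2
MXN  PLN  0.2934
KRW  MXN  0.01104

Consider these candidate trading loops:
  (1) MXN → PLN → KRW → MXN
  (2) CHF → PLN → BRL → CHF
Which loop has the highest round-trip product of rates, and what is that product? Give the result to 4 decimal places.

(1) 0.2934 × 312.2 × 0.01104 = 1.01126
(2) 4.033 × 0.9258 × 0.2287 = 0.85391
Highest is cycle (1) at 1.0113 (>1, arbitrage).

1.0113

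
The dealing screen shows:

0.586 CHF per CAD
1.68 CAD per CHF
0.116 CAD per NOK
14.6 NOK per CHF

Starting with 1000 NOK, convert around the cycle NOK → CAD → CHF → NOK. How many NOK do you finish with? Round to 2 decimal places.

1000 NOK × 0.116 = 116 CAD
116 CAD × 0.586 = 67.976 CHF
67.976 CHF × 14.6 = 992.4496 NOK

992.45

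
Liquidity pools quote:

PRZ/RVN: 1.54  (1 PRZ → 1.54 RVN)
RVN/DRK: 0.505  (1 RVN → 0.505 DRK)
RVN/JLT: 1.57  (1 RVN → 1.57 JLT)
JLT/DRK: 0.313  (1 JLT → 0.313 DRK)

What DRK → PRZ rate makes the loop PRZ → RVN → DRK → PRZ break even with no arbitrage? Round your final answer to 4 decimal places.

Known legs of the cycle: 1.54 × 0.505 = 0.7777
For no arbitrage the full-cycle product must be 1, so the missing rate is 1 / 0.7777 ≈ 1.285843.

1.2858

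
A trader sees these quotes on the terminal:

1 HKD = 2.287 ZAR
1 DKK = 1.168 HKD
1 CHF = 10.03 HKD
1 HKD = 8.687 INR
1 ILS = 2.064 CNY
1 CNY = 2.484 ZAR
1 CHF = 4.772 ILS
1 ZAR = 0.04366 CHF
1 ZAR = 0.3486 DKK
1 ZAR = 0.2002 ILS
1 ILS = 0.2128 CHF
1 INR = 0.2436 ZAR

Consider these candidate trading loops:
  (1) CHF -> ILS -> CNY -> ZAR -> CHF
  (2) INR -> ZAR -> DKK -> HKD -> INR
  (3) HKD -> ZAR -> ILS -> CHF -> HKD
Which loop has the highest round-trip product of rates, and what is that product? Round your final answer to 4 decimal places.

(1) 4.772 × 2.064 × 2.484 × 0.04366 = 1.06818
(2) 0.2436 × 0.3486 × 1.168 × 8.687 = 0.86162
(3) 2.287 × 0.2002 × 0.2128 × 10.03 = 0.97724
Highest is cycle (1) at 1.0682 (>1, arbitrage).

1.0682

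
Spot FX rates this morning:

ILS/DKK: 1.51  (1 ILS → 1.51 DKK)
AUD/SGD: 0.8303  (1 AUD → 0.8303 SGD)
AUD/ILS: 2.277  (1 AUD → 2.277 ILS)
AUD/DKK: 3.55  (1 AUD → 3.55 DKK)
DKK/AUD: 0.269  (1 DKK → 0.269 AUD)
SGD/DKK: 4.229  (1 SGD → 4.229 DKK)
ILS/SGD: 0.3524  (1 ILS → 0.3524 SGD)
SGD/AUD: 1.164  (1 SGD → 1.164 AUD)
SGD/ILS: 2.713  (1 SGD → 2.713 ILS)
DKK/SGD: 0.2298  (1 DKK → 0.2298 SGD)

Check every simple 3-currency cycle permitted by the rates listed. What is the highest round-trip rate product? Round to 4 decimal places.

0.9496

SGD→AUD→DKK→SGD: 1.164 × 3.55 × 0.2298 = 0.94958
SGD→DKK→AUD→SGD: 4.229 × 0.269 × 0.8303 = 0.94455
ILS→DKK→SGD→ILS: 1.51 × 0.2298 × 2.713 = 0.94141
ILS→SGD→AUD→ILS: 0.3524 × 1.164 × 2.277 = 0.93401
ILS→DKK→AUD→ILS: 1.51 × 0.269 × 2.277 = 0.92489
Maximum is SGD→AUD→DKK→SGD at 0.9496; no arbitrage — every cycle loses value.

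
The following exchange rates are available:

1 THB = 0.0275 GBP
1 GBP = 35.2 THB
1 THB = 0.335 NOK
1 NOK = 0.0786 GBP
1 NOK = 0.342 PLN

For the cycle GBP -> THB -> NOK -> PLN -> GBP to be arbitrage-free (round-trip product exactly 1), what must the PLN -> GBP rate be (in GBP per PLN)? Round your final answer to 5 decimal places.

Known legs of the cycle: 35.2 × 0.335 × 0.342 = 4.032864
For no arbitrage the full-cycle product must be 1, so the missing rate is 1 / 4.032864 ≈ 0.2479627.

0.24796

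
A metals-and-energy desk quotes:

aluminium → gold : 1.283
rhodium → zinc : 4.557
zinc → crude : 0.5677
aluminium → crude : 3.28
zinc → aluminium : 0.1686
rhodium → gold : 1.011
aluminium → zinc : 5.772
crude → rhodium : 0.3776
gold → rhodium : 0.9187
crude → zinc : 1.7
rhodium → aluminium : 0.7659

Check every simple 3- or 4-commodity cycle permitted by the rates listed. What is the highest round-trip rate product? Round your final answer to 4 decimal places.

rhodium→zinc→crude→rhodium: 4.557 × 0.5677 × 0.3776 = 0.97685
rhodium→zinc→aluminium→crude→rhodium: 4.557 × 0.1686 × 3.28 × 0.3776 = 0.95157
rhodium→aluminium→crude→rhodium: 0.7659 × 3.28 × 0.3776 = 0.94859
rhodium→aluminium→zinc→crude→rhodium: 0.7659 × 5.772 × 0.5677 × 0.3776 = 0.94765
zinc→aluminium→crude→zinc: 0.1686 × 3.28 × 1.7 = 0.94011
rhodium→zinc→aluminium→gold→rhodium: 4.557 × 0.1686 × 1.283 × 0.9187 = 0.90560
rhodium→aluminium→gold→rhodium: 0.7659 × 1.283 × 0.9187 = 0.90276
Maximum is rhodium→zinc→crude→rhodium at 0.9769; no arbitrage — every cycle loses value.

0.9769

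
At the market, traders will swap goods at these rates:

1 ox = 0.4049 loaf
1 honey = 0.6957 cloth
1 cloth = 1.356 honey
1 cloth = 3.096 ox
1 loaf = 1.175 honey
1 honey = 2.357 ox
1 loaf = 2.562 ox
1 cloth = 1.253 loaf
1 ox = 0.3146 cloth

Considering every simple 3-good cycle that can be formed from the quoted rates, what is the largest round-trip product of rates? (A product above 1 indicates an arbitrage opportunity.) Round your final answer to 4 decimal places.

1.1214

loaf→honey→ox→loaf: 1.175 × 2.357 × 0.4049 = 1.12136
cloth→loaf→honey→cloth: 1.253 × 1.175 × 0.6957 = 1.02426
cloth→loaf→ox→cloth: 1.253 × 2.562 × 0.3146 = 1.00992
cloth→honey→ox→cloth: 1.356 × 2.357 × 0.3146 = 1.00549
Maximum is loaf→honey→ox→loaf at 1.1214; arbitrage exists.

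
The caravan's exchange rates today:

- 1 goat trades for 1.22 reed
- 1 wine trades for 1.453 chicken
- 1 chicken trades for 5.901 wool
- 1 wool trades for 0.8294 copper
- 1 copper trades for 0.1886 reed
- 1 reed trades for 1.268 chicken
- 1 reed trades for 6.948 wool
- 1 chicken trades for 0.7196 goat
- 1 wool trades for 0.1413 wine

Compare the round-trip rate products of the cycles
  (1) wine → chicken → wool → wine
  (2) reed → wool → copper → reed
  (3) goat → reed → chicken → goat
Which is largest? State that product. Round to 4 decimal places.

(1) 1.453 × 5.901 × 0.1413 = 1.21153
(2) 6.948 × 0.8294 × 0.1886 = 1.08684
(3) 1.22 × 1.268 × 0.7196 = 1.11319
Highest is cycle (1) at 1.2115 (>1, arbitrage).

1.2115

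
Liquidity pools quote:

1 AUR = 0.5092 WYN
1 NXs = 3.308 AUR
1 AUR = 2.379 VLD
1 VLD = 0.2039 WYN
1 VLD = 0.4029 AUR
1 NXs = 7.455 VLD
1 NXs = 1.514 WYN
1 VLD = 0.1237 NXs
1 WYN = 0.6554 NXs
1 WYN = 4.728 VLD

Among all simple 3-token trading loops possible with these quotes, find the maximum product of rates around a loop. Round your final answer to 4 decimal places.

1.1040

WYN→NXs→AUR→WYN: 0.6554 × 3.308 × 0.5092 = 1.10398
VLD→WYN→NXs→VLD: 0.2039 × 0.6554 × 7.455 = 0.99626
VLD→NXs→AUR→VLD: 0.1237 × 3.308 × 2.379 = 0.97349
VLD→AUR→WYN→VLD: 0.4029 × 0.5092 × 4.728 = 0.96998
VLD→NXs→WYN→VLD: 0.1237 × 1.514 × 4.728 = 0.88547
Maximum is WYN→NXs→AUR→WYN at 1.1040; arbitrage exists.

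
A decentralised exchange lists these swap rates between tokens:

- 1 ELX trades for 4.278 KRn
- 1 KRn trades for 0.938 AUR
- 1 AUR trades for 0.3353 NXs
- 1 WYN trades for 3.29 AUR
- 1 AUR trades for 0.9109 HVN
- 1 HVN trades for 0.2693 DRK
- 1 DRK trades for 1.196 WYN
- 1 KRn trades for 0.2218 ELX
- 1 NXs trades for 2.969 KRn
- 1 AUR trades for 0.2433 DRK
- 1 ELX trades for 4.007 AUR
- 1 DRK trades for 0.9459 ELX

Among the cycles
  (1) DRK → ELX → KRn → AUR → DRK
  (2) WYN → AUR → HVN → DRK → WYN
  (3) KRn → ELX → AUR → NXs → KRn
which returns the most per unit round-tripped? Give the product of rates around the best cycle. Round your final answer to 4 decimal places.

(1) 0.9459 × 4.278 × 0.938 × 0.2433 = 0.92349
(2) 3.29 × 0.9109 × 0.2693 × 1.196 = 0.96524
(3) 0.2218 × 4.007 × 0.3353 × 2.969 = 0.88476
Highest is cycle (2) at 0.9652 (≤1, no arbitrage).

0.9652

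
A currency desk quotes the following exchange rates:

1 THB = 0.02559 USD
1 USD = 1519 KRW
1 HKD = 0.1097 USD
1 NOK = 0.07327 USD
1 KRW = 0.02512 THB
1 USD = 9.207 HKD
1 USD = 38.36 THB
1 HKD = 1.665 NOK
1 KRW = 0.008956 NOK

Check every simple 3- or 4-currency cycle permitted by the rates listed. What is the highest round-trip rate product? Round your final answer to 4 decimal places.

1.1232

USD→HKD→NOK→USD: 9.207 × 1.665 × 0.07327 = 1.12320
USD→KRW→NOK→USD: 1519 × 0.008956 × 0.07327 = 0.99678
USD→KRW→THB→USD: 1519 × 0.02512 × 0.02559 = 0.97644
Maximum is USD→HKD→NOK→USD at 1.1232; arbitrage exists.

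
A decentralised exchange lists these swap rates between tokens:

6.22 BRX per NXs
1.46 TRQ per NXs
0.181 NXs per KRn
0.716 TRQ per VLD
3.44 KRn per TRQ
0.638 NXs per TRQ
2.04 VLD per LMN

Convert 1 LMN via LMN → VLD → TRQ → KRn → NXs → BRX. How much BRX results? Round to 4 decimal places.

1 LMN × 2.04 = 2.04 VLD
2.04 VLD × 0.716 = 1.46064 TRQ
1.46064 TRQ × 3.44 = 5.0246016 KRn
5.0246016 KRn × 0.181 = 0.9094528896 NXs
0.9094528896 NXs × 6.22 = 5.656796973312 BRX

5.6568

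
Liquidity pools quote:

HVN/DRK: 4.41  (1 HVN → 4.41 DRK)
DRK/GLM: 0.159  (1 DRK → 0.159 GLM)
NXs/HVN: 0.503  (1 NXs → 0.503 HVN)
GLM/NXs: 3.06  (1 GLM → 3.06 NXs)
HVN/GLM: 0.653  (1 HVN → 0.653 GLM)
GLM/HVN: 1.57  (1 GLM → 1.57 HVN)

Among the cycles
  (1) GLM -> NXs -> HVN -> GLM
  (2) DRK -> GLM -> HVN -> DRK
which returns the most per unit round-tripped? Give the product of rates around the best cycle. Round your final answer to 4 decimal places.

1.1009

(1) 3.06 × 0.503 × 0.653 = 1.00508
(2) 0.159 × 1.57 × 4.41 = 1.10087
Highest is cycle (2) at 1.1009 (>1, arbitrage).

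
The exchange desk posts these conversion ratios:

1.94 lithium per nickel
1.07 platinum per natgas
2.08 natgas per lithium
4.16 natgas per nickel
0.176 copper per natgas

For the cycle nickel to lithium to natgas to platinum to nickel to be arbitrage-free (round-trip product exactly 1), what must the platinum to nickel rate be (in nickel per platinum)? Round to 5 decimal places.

0.23161

Known legs of the cycle: 1.94 × 2.08 × 1.07 = 4.317664
For no arbitrage the full-cycle product must be 1, so the missing rate is 1 / 4.317664 ≈ 0.2316067.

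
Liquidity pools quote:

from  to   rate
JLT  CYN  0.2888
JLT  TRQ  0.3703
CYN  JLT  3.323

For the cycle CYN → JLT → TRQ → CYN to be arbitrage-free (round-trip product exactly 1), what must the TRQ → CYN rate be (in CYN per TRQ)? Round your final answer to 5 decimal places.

0.81267

Known legs of the cycle: 3.323 × 0.3703 = 1.2305069
For no arbitrage the full-cycle product must be 1, so the missing rate is 1 / 1.2305069 ≈ 0.8126732.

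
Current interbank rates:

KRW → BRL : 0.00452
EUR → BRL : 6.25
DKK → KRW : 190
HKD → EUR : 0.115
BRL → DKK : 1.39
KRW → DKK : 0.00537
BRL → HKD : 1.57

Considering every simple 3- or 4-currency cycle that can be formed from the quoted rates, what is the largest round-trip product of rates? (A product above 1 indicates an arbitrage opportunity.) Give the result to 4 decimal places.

DKK→KRW→BRL→DKK: 190 × 0.00452 × 1.39 = 1.19373
HKD→EUR→BRL→HKD: 0.115 × 6.25 × 1.57 = 1.12844
Maximum is DKK→KRW→BRL→DKK at 1.1937; arbitrage exists.

1.1937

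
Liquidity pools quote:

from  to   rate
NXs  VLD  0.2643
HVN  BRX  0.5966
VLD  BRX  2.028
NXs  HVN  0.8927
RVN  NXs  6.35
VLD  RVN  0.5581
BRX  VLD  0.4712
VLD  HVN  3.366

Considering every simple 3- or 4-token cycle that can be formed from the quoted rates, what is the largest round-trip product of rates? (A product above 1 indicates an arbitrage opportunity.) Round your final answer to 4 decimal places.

0.9462

HVN→BRX→VLD→HVN: 0.5966 × 0.4712 × 3.366 = 0.94624
VLD→RVN→NXs→VLD: 0.5581 × 6.35 × 0.2643 = 0.93666
Maximum is HVN→BRX→VLD→HVN at 0.9462; no arbitrage — every cycle loses value.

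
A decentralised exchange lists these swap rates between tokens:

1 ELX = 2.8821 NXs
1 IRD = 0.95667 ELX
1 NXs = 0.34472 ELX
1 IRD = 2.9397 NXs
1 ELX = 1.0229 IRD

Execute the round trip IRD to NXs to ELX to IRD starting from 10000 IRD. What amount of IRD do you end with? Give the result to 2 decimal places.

10365.80

10000 IRD × 2.9397 = 29397 NXs
29397 NXs × 0.34472 = 10133.73384 ELX
10133.73384 ELX × 1.0229 = 10365.796344936 IRD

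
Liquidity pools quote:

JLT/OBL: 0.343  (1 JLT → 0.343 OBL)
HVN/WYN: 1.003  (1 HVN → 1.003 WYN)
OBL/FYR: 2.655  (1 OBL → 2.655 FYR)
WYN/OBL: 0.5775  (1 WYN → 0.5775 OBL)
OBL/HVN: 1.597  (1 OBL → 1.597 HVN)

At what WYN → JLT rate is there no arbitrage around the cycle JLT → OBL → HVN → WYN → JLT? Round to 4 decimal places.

1.8201

Known legs of the cycle: 0.343 × 1.597 × 1.003 = 0.549414313
For no arbitrage the full-cycle product must be 1, so the missing rate is 1 / 0.549414313 ≈ 1.820120.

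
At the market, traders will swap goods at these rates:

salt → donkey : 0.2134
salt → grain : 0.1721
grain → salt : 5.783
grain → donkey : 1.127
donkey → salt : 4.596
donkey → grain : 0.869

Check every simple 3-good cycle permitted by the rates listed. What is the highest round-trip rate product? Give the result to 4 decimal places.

grain→salt→donkey→grain: 5.783 × 0.2134 × 0.869 = 1.07243
grain→donkey→salt→grain: 1.127 × 4.596 × 0.1721 = 0.89142
Maximum is grain→salt→donkey→grain at 1.0724; arbitrage exists.

1.0724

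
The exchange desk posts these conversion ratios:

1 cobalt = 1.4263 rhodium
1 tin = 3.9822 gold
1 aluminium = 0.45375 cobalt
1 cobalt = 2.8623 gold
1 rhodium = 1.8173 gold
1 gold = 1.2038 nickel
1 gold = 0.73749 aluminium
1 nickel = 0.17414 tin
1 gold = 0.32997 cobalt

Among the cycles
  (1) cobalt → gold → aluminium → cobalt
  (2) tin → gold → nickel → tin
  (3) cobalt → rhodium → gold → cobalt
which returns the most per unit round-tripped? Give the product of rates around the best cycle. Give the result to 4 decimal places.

(1) 2.8623 × 0.73749 × 0.45375 = 0.95783
(2) 3.9822 × 1.2038 × 0.17414 = 0.83479
(3) 1.4263 × 1.8173 × 0.32997 = 0.85529
Highest is cycle (1) at 0.9578 (≤1, no arbitrage).

0.9578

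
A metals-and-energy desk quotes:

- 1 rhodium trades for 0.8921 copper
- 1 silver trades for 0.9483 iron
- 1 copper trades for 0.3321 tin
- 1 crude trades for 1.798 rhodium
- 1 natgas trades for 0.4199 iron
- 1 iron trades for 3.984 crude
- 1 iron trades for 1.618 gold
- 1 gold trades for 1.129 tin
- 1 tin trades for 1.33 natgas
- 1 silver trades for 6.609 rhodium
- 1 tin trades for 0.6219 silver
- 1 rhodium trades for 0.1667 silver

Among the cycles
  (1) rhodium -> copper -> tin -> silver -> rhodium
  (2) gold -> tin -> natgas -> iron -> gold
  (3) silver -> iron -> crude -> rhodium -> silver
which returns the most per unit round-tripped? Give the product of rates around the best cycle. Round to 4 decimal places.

1.2177

(1) 0.8921 × 0.3321 × 0.6219 × 6.609 = 1.21770
(2) 1.129 × 1.33 × 0.4199 × 1.618 = 1.02016
(3) 0.9483 × 3.984 × 1.798 × 0.1667 = 1.13238
Highest is cycle (1) at 1.2177 (>1, arbitrage).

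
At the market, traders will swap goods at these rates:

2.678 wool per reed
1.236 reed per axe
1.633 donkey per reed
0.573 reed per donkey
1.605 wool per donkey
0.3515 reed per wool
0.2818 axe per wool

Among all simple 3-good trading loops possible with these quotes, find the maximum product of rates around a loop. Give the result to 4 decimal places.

0.9328

reed→wool→axe→reed: 2.678 × 0.2818 × 1.236 = 0.93276
donkey→wool→reed→donkey: 1.605 × 0.3515 × 1.633 = 0.92127
Maximum is reed→wool→axe→reed at 0.9328; no arbitrage — every cycle loses value.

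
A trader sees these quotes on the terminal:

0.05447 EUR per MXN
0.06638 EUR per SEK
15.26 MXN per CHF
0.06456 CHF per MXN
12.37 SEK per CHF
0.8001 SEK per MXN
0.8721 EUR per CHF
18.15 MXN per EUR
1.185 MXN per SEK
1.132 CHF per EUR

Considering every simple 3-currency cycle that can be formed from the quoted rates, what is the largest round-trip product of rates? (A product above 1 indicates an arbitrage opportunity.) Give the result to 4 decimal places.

1.0219

CHF→EUR→MXN→CHF: 0.8721 × 18.15 × 0.06456 = 1.02190
SEK→EUR→MXN→SEK: 0.06638 × 18.15 × 0.8001 = 0.96396
SEK→MXN→CHF→SEK: 1.185 × 0.06456 × 12.37 = 0.94635
CHF→MXN→EUR→CHF: 15.26 × 0.05447 × 1.132 = 0.94093
SEK→EUR→CHF→SEK: 0.06638 × 1.132 × 12.37 = 0.92951
Maximum is CHF→EUR→MXN→CHF at 1.0219; arbitrage exists.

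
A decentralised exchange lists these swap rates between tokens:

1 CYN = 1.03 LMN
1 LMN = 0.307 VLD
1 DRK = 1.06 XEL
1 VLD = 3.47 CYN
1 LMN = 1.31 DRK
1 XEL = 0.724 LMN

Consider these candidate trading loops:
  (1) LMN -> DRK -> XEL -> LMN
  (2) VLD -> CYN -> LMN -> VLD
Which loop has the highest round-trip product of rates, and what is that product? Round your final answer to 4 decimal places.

(1) 1.31 × 1.06 × 0.724 = 1.00535
(2) 3.47 × 1.03 × 0.307 = 1.09725
Highest is cycle (2) at 1.0972 (>1, arbitrage).

1.0972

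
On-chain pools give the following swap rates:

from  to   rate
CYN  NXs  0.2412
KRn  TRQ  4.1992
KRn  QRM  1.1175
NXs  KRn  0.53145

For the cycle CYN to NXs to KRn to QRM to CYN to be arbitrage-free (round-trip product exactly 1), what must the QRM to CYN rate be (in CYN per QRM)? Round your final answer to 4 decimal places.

6.9809

Known legs of the cycle: 0.2412 × 0.53145 × 1.1175 = 0.14324756445
For no arbitrage the full-cycle product must be 1, so the missing rate is 1 / 0.14324756445 ≈ 6.980921.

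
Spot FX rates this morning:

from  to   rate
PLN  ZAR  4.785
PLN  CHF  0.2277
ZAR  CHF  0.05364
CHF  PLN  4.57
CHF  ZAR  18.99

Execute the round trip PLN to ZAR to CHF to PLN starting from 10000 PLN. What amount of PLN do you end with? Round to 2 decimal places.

10000 PLN × 4.785 = 47850 ZAR
47850 ZAR × 0.05364 = 2566.674 CHF
2566.674 CHF × 4.57 = 11729.70018 PLN

11729.70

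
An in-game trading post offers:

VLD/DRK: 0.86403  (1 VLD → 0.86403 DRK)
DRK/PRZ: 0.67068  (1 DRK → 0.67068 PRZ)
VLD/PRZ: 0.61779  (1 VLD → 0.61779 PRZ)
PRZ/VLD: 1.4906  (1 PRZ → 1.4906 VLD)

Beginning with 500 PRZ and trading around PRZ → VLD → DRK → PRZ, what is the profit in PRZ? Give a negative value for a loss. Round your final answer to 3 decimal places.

-68.108

500 PRZ × 1.4906 = 745.3 VLD
745.3 VLD × 0.86403 = 643.961559 DRK
643.961559 DRK × 0.67068 = 431.89213839012 PRZ
Net change: 431.89213839012 − 500 = -68.10786160988 PRZ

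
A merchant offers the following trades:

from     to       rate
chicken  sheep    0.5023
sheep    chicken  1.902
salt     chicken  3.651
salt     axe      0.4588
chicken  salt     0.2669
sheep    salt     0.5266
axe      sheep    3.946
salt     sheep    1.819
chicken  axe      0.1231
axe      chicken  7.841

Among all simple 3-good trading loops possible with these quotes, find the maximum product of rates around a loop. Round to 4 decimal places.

0.9657

chicken→sheep→salt→chicken: 0.5023 × 0.5266 × 3.651 = 0.96573
chicken→salt→axe→chicken: 0.2669 × 0.4588 × 7.841 = 0.96016
salt→axe→sheep→salt: 0.4588 × 3.946 × 0.5266 = 0.95337
chicken→axe→sheep→chicken: 0.1231 × 3.946 × 1.902 = 0.92390
chicken→salt→sheep→chicken: 0.2669 × 1.819 × 1.902 = 0.92340
Maximum is chicken→sheep→salt→chicken at 0.9657; no arbitrage — every cycle loses value.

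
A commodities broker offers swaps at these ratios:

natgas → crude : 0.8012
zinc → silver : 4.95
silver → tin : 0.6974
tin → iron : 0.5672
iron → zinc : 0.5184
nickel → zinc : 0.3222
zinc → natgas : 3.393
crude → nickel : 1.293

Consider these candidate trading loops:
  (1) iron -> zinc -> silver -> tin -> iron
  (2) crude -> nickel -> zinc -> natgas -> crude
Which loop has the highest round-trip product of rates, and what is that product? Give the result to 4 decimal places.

1.1325

(1) 0.5184 × 4.95 × 0.6974 × 0.5672 = 1.01505
(2) 1.293 × 0.3222 × 3.393 × 0.8012 = 1.13253
Highest is cycle (2) at 1.1325 (>1, arbitrage).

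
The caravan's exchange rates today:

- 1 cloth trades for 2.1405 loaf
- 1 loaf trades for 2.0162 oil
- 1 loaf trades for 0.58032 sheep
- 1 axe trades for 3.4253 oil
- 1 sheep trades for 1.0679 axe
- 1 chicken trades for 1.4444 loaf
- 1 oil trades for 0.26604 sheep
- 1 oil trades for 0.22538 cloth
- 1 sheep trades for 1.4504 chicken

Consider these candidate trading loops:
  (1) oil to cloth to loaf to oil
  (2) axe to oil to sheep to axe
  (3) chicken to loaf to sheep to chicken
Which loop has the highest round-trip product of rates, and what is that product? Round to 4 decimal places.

1.2157

(1) 0.22538 × 2.1405 × 2.0162 = 0.97267
(2) 3.4253 × 0.26604 × 1.0679 = 0.97314
(3) 1.4444 × 0.58032 × 1.4504 = 1.21575
Highest is cycle (3) at 1.2157 (>1, arbitrage).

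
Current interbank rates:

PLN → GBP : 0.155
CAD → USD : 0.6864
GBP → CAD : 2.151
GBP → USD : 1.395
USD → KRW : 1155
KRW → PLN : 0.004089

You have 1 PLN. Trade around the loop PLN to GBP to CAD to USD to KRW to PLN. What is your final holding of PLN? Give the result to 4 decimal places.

1 PLN × 0.155 = 0.155 GBP
0.155 GBP × 2.151 = 0.333405 CAD
0.333405 CAD × 0.6864 = 0.228849192 USD
0.228849192 USD × 1155 = 264.32081676 KRW
264.32081676 KRW × 0.004089 = 1.08080781973164 PLN

1.0808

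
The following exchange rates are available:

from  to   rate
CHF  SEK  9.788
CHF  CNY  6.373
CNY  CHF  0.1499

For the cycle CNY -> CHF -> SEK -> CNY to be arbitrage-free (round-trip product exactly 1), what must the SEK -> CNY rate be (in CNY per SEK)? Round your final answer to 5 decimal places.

Known legs of the cycle: 0.1499 × 9.788 = 1.4672212
For no arbitrage the full-cycle product must be 1, so the missing rate is 1 / 1.4672212 ≈ 0.6815605.

0.68156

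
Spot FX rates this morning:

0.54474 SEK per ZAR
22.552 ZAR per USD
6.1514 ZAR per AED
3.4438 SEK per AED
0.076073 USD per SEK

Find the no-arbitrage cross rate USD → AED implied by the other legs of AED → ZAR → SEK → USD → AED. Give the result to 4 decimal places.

3.9229

Known legs of the cycle: 6.1514 × 0.54474 × 0.076073 = 0.254914053031428
For no arbitrage the full-cycle product must be 1, so the missing rate is 1 / 0.254914053031428 ≈ 3.922891.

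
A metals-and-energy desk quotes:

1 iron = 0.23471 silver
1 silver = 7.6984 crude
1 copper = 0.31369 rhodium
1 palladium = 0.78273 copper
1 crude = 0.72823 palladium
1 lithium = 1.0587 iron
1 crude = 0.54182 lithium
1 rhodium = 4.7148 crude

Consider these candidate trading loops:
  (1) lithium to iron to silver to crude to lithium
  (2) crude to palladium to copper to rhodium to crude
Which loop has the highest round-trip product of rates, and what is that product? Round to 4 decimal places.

(1) 1.0587 × 0.23471 × 7.6984 × 0.54182 = 1.03648
(2) 0.72823 × 0.78273 × 0.31369 × 4.7148 = 0.84303
Highest is cycle (1) at 1.0365 (>1, arbitrage).

1.0365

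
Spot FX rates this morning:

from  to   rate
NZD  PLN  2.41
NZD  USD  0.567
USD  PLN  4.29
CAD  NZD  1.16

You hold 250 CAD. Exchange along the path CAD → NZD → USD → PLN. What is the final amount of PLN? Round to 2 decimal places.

705.40

250 CAD × 1.16 = 290 NZD
290 NZD × 0.567 = 164.43 USD
164.43 USD × 4.29 = 705.4047 PLN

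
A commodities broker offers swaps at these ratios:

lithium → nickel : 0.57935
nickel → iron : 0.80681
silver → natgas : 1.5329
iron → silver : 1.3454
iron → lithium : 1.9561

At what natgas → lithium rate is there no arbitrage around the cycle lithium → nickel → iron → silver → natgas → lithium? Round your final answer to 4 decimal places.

1.0373

Known legs of the cycle: 0.57935 × 0.80681 × 1.3454 × 1.5329 = 0.96400110406832701
For no arbitrage the full-cycle product must be 1, so the missing rate is 1 / 0.96400110406832701 ≈ 1.037343.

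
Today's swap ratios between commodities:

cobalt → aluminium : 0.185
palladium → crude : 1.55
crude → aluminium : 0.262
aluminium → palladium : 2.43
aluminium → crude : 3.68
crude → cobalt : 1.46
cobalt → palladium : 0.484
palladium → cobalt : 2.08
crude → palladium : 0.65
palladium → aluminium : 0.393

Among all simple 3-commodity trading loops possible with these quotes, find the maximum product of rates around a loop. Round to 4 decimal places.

palladium→crude→cobalt→palladium: 1.55 × 1.46 × 0.484 = 1.09529
aluminium→crude→cobalt→aluminium: 3.68 × 1.46 × 0.185 = 0.99397
palladium→crude→aluminium→palladium: 1.55 × 0.262 × 2.43 = 0.98682
palladium→aluminium→crude→palladium: 0.393 × 3.68 × 0.65 = 0.94006
palladium→cobalt→aluminium→palladium: 2.08 × 0.185 × 2.43 = 0.93506
Maximum is palladium→crude→cobalt→palladium at 1.0953; arbitrage exists.

1.0953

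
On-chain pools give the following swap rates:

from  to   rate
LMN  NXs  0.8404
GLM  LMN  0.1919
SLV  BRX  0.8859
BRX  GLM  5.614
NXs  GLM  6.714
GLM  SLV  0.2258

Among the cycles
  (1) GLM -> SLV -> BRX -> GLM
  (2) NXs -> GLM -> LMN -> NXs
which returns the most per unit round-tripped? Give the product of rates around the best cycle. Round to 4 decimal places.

(1) 0.2258 × 0.8859 × 5.614 = 1.12300
(2) 6.714 × 0.1919 × 0.8404 = 1.08279
Highest is cycle (1) at 1.1230 (>1, arbitrage).

1.1230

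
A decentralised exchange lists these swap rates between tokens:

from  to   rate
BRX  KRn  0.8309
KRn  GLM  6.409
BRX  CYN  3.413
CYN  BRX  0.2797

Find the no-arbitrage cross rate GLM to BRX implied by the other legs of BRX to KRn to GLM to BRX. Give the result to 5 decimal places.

0.18779

Known legs of the cycle: 0.8309 × 6.409 = 5.3252381
For no arbitrage the full-cycle product must be 1, so the missing rate is 1 / 5.3252381 ≈ 0.1877850.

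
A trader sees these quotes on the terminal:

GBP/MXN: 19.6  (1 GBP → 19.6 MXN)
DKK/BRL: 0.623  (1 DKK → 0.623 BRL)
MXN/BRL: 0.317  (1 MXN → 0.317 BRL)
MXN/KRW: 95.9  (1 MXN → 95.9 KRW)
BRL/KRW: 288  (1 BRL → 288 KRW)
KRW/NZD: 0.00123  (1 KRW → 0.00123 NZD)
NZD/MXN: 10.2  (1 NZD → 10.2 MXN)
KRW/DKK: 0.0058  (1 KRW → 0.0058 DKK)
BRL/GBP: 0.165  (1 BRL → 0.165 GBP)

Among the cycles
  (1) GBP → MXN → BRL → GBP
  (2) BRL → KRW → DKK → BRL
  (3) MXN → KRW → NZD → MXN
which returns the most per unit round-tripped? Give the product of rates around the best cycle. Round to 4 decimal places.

1.2032

(1) 19.6 × 0.317 × 0.165 = 1.02518
(2) 288 × 0.0058 × 0.623 = 1.04066
(3) 95.9 × 0.00123 × 10.2 = 1.20316
Highest is cycle (3) at 1.2032 (>1, arbitrage).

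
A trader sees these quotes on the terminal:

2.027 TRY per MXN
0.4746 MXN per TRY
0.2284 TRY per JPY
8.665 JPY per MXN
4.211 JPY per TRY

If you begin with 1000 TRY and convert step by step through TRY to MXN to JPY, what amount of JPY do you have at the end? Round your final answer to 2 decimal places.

4112.41

1000 TRY × 0.4746 = 474.6 MXN
474.6 MXN × 8.665 = 4112.409 JPY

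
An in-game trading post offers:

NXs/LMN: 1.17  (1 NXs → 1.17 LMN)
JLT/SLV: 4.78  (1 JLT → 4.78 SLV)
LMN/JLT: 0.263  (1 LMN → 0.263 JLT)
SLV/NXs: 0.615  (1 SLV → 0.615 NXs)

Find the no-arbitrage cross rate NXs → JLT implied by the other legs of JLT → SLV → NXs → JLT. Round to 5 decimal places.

Known legs of the cycle: 4.78 × 0.615 = 2.9397
For no arbitrage the full-cycle product must be 1, so the missing rate is 1 / 2.9397 ≈ 0.3401708.

0.34017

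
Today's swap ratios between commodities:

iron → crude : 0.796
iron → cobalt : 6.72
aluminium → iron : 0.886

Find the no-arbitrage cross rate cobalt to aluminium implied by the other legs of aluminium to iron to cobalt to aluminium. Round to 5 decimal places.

0.16796

Known legs of the cycle: 0.886 × 6.72 = 5.95392
For no arbitrage the full-cycle product must be 1, so the missing rate is 1 / 5.95392 ≈ 0.1679566.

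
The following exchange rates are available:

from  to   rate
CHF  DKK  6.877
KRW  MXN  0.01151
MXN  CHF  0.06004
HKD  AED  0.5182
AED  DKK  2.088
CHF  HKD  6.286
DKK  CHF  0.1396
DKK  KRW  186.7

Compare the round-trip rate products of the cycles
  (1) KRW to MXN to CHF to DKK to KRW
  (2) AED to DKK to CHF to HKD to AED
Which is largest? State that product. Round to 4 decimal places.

(1) 0.01151 × 0.06004 × 6.877 × 186.7 = 0.88728
(2) 2.088 × 0.1396 × 6.286 × 0.5182 = 0.94948
Highest is cycle (2) at 0.9495 (≤1, no arbitrage).

0.9495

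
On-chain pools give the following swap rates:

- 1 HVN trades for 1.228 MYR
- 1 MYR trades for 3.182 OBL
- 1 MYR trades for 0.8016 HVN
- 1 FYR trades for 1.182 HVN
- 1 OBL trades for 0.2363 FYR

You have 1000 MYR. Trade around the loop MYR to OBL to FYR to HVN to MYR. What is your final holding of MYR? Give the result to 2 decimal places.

1091.39

1000 MYR × 3.182 = 3182 OBL
3182 OBL × 0.2363 = 751.9066 FYR
751.9066 FYR × 1.182 = 888.7536012 HVN
888.7536012 HVN × 1.228 = 1091.3894222736 MYR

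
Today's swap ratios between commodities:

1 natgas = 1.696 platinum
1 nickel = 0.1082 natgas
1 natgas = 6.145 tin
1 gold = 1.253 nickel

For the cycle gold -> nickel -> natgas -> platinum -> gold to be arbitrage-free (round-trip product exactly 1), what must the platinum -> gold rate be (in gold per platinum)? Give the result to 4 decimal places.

4.3491

Known legs of the cycle: 1.253 × 0.1082 × 1.696 = 0.2299345216
For no arbitrage the full-cycle product must be 1, so the missing rate is 1 / 0.2299345216 ≈ 4.349064.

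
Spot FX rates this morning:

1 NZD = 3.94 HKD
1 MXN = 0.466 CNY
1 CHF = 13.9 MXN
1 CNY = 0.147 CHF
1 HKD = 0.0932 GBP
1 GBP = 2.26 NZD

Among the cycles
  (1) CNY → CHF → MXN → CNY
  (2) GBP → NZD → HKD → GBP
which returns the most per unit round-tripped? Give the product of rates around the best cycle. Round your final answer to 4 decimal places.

0.9522

(1) 0.147 × 13.9 × 0.466 = 0.95218
(2) 2.26 × 3.94 × 0.0932 = 0.82989
Highest is cycle (1) at 0.9522 (≤1, no arbitrage).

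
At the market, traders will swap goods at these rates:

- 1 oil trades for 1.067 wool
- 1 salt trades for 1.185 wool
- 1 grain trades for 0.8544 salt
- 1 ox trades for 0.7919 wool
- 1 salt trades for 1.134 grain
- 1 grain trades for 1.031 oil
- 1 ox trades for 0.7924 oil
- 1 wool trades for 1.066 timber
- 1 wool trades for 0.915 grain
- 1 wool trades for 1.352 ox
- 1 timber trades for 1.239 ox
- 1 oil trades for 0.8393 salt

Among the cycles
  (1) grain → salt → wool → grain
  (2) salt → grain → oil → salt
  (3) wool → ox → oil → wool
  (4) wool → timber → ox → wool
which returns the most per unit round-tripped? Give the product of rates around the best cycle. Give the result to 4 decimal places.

1.1431

(1) 0.8544 × 1.185 × 0.915 = 0.92640
(2) 1.134 × 1.031 × 0.8393 = 0.98127
(3) 1.352 × 0.7924 × 1.067 = 1.14310
(4) 1.066 × 1.239 × 0.7919 = 1.04592
Highest is cycle (3) at 1.1431 (>1, arbitrage).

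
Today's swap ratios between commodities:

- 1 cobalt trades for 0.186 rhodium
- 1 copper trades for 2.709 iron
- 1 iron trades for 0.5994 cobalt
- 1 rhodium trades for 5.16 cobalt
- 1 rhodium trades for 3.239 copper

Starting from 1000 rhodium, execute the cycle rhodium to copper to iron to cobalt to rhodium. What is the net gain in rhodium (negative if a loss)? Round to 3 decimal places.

-21.750

1000 rhodium × 3.239 = 3239 copper
3239 copper × 2.709 = 8774.451 iron
8774.451 iron × 0.5994 = 5259.4059294 cobalt
5259.4059294 cobalt × 0.186 = 978.2495028684 rhodium
Net change: 978.2495028684 − 1000 = -21.7504971316 rhodium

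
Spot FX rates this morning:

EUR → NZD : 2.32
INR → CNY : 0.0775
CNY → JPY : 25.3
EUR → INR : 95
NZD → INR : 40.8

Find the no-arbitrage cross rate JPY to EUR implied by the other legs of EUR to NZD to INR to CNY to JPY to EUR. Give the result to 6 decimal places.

0.005388

Known legs of the cycle: 2.32 × 40.8 × 0.0775 × 25.3 = 185.596752
For no arbitrage the full-cycle product must be 1, so the missing rate is 1 / 185.596752 ≈ 0.00538803.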